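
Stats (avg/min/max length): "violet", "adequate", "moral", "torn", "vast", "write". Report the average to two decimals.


Lengths: "violet"=6, "adequate"=8, "moral"=5, "torn"=4, "vast"=4, "write"=5
Sum = 32, Count = 6
Average = 32/6 = 5.33
= avg=5.33, min=4, max=8


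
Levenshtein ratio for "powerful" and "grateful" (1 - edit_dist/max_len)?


Word 1: "powerful" (length 8)
Word 2: "grateful" (length 8)
One optimal edit sequence:
  1. substitute 'p' -> 'g'  (+1)
  2. substitute 'o' -> 'r'  (+1)
  3. substitute 'w' -> 'a'  (+1)
  4. substitute 'e' -> 't'  (+1)
  5. substitute 'r' -> 'e'  (+1)
  6. keep 'f'
  7. keep 'u'
  8. keep 'l'
Edit distance = 5
Max length = max(8, 8) = 8
Similarity = 1 - 5/8
= 0.3750


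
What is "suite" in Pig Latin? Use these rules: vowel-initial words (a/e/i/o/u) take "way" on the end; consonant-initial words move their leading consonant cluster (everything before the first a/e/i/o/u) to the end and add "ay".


Word: "suite"
Starts with consonant(s) → move to end, add 'ay'
Consonant cluster: "s"
Pig Latin = "uitesay"


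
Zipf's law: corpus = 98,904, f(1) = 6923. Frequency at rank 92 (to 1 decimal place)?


Zipf's law: f(r) = f(1) / r
f(1) = 6923
f(92) = 6923 / 92
= 75.3 occurrences


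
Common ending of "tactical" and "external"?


Word 1: "tactical"
Word 2: "external"
Comparing from end:
  Pos -1: 'l' == 'l'
  Pos -2: 'a' == 'a'
  Pos -3: 'c' != 'n' (stop)
LCS = "al" (length 2)


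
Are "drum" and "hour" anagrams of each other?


Word 1: "drum" → sorted: dmru
Word 2: "hour" → sorted: horu
Same letters? dmru != horu
Anagram = No


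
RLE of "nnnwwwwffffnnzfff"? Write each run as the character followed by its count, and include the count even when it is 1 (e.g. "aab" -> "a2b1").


String: "nnnwwwwffffnnzfff"
Scanning for consecutive runs:
  'n' x 3
  'w' x 4
  'f' x 4
  'n' x 2
  'z' x 1
  'f' x 3
RLE = "n3w4f4n2z1f3"


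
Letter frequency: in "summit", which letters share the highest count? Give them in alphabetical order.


Word: "summit"
Letter counts:
  'i': 1
  'm': 2
  's': 1
  't': 1
  'u': 1
Maximum count = 2
Most frequent = 'm' (2 times each)


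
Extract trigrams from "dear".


Word: "dear" (length 4)
Number of trigrams = 4 - 3 + 1 = 2
  Position 0: "dea"
  Position 1: "ear"
Trigrams = "dea", "ear"


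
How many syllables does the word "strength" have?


Word: "strength"
Syllable breakdown: strength
Counting: 1 part
= 1 syllable


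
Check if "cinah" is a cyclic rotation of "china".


Word: "china", Candidate: "cinah"
Method: check if candidate is substring of word+word
"chinachina" contains "cinah"? No
Is rotation = No


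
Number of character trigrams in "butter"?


Word: "butter" (length 6)
Number of 3-grams = length - 3 + 1 = 6 - 3 + 1
= 4


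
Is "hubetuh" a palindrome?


Word: "hubetuh"
Reversed: "hutebuh"
Forward == Backward? hubetuh != hutebuh
Palindrome = No


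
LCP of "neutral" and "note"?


Word 1: "neutral"
Word 2: "note"
Comparing from start:
  Pos 0: 'n' == 'n'
  Pos 1: 'e' != 'o' (stop)
LCP = "n" (length 1)


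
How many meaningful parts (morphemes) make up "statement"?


Word: "statement"
Morphemes: state + -ment
Each morpheme carries meaning
= 2 morphemes


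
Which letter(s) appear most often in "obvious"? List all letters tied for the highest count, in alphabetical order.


Word: "obvious"
Letter counts:
  'b': 1
  'i': 1
  'o': 2
  's': 1
  'u': 1
  'v': 1
Maximum count = 2
Most frequent = 'o' (2 times each)


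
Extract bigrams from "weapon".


Word: "weapon" (length 6)
Number of bigrams = 6 - 2 + 1 = 5
  Position 0: "we"
  Position 1: "ea"
  Position 2: "ap"
  Position 3: "po"
  Position 4: "on"
Bigrams = "we", "ea", "ap", "po", "on"


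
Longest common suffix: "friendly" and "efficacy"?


Word 1: "friendly"
Word 2: "efficacy"
Comparing from end:
  Pos -1: 'y' == 'y'
  Pos -2: 'l' != 'c' (stop)
LCS = "y" (length 1)


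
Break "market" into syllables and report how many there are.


Word: "market"
Syllable breakdown: mar · ket
Counting: 2 parts
= 2 syllables


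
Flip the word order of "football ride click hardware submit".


Original: "football ride click hardware submit"
Words (1..n): football | ride | click | hardware | submit
Reversed (n..1): submit | hardware | click | ride | football
Result = "submit hardware click ride football"


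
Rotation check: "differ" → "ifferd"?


Word: "differ", Candidate: "ifferd"
Method: check if candidate is substring of word+word
"differdiffer" contains "ifferd"? Yes
Is rotation = Yes


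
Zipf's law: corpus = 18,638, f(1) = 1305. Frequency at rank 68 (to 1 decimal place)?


Zipf's law: f(r) = f(1) / r
f(1) = 1305
f(68) = 1305 / 68
= 19.2 occurrences


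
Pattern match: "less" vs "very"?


Pattern of "less": [0, 1, 2, 2]
Pattern of "very": [0, 1, 2, 3]
Patterns do not match
Same pattern = No


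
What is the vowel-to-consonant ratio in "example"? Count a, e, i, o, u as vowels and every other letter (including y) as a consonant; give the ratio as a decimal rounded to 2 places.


Word: "example"
Vowels (a,e,i,o,u): 3
Consonants: 4
Ratio = 3/4
= 0.75


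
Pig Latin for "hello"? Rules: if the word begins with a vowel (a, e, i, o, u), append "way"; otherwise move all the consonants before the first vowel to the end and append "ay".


Word: "hello"
Starts with consonant(s) → move to end, add 'ay'
Consonant cluster: "h"
Pig Latin = "ellohay"


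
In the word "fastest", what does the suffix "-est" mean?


Suffix: -est
Example: fastest = fast + -est
Meaning = most


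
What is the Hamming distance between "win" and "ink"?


Comparing character by character (same length = 3):
  Pos 0: 'w' vs 'i' !=
  Pos 1: 'i' vs 'n' !=
  Pos 2: 'n' vs 'k' !=
Hamming distance = 3


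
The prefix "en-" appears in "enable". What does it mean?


Prefix: en-
Example: enable (en- + able)
Meaning = cause to / put into


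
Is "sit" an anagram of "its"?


Word 1: "its" → sorted: ist
Word 2: "sit" → sorted: ist
Same letters? ist == ist
Anagram = Yes


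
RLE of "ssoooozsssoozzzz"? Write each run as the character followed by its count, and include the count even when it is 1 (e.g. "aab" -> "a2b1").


String: "ssoooozsssoozzzz"
Scanning for consecutive runs:
  's' x 2
  'o' x 4
  'z' x 1
  's' x 3
  'o' x 2
  'z' x 4
RLE = "s2o4z1s3o2z4"


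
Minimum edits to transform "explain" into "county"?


Word 1: "explain" (length 7)
Word 2: "county" (length 6)
One optimal edit sequence (insert/delete/substitute each cost 1):
  1. delete 'e'  (+1)
  2. substitute 'x' -> 'c'  (+1)
  3. substitute 'p' -> 'o'  (+1)
  4. substitute 'l' -> 'u'  (+1)
  5. substitute 'a' -> 'n'  (+1)
  6. substitute 'i' -> 't'  (+1)
  7. substitute 'n' -> 'y'  (+1)
Total edit operations: 7
Edit distance = 7


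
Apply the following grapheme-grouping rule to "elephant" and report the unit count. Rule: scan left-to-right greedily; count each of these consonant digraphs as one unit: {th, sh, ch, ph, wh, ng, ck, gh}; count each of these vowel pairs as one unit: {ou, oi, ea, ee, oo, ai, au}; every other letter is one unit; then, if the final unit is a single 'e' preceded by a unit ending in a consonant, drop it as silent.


Word: "elephant" (8 letters)
Left-to-right scan:
  [1] 'e' (letter)
  [2] 'l' (letter)
  [3] 'e' (letter)
  [4] 'ph' (digraph)
  [5] 'a' (letter)
  [6] 'n' (letter)
  [7] 't' (letter)
Units from scan: 7
Sound units = 7 units


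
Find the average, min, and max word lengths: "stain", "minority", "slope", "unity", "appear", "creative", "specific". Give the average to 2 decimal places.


Lengths: "stain"=5, "minority"=8, "slope"=5, "unity"=5, "appear"=6, "creative"=8, "specific"=8
Sum = 45, Count = 7
Average = 45/7 = 6.43
= avg=6.43, min=5, max=8


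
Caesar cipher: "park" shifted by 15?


Word: "park"
Shift: 15
Each letter → (letter + shift) mod 26:
  'p' (15) + 15 = 4 → 'e'
  'a' (0) + 15 = 15 → 'p'
  'r' (17) + 15 = 6 → 'g'
  'k' (10) + 15 = 25 → 'z'
Result = "epgz"


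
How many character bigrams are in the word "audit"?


Word: "audit" (length 5)
Number of 2-grams = length - 2 + 1 = 5 - 2 + 1
= 4


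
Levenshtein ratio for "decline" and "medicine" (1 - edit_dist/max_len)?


Word 1: "decline" (length 7)
Word 2: "medicine" (length 8)
One optimal edit sequence:
  1. substitute 'd' -> 'm'  (+1)
  2. keep 'e'
  3. insert 'd'  (+1)
  4. substitute 'c' -> 'i'  (+1)
  5. substitute 'l' -> 'c'  (+1)
  6. keep 'i'
  7. keep 'n'
  8. keep 'e'
Edit distance = 4
Max length = max(7, 8) = 8
Similarity = 1 - 4/8
= 0.5000


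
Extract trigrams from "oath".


Word: "oath" (length 4)
Number of trigrams = 4 - 3 + 1 = 2
  Position 0: "oat"
  Position 1: "ath"
Trigrams = "oat", "ath"


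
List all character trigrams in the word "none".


Word: "none" (length 4)
Number of trigrams = 4 - 3 + 1 = 2
  Position 0: "non"
  Position 1: "one"
Trigrams = "non", "one"


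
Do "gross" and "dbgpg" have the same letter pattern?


Pattern of "gross": [0, 1, 2, 3, 3]
Pattern of "dbgpg": [0, 1, 2, 3, 2]
Patterns do not match
Same pattern = No


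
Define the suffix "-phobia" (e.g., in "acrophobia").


Suffix: -phobia
As in: acrophobia -> acro- + -phobia
Meaning = fear of


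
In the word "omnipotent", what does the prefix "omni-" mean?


Prefix: omni-
Example: omnipotent (omni- + potent)
Meaning = all


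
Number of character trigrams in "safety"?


Word: "safety" (length 6)
Number of 3-grams = length - 3 + 1 = 6 - 3 + 1
= 4


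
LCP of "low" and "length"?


Word 1: "low"
Word 2: "length"
Comparing from start:
  Pos 0: 'l' == 'l'
  Pos 1: 'o' != 'e' (stop)
LCP = "l" (length 1)


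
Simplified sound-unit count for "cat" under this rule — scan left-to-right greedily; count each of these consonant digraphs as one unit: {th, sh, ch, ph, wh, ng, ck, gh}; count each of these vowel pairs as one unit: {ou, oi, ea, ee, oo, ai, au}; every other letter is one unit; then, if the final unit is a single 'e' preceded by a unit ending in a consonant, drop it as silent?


Word: "cat" (3 letters)
Left-to-right scan:
  [1] 'c' (letter)
  [2] 'a' (letter)
  [3] 't' (letter)
Units from scan: 3
Sound units = 3 units


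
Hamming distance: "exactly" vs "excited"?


Comparing character by character (same length = 7):
  Pos 0: 'e' vs 'e' =
  Pos 1: 'x' vs 'x' =
  Pos 2: 'a' vs 'c' !=
  Pos 3: 'c' vs 'i' !=
  Pos 4: 't' vs 't' =
  Pos 5: 'l' vs 'e' !=
  Pos 6: 'y' vs 'd' !=
Hamming distance = 4


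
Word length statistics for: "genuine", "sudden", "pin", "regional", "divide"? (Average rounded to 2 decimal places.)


Lengths: "genuine"=7, "sudden"=6, "pin"=3, "regional"=8, "divide"=6
Sum = 30, Count = 5
Average = 30/5 = 6.00
= avg=6.00, min=3, max=8


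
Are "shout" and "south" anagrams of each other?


Word 1: "shout" → sorted: hostu
Word 2: "south" → sorted: hostu
Same letters? hostu == hostu
Anagram = Yes


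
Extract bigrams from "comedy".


Word: "comedy" (length 6)
Number of bigrams = 6 - 2 + 1 = 5
  Position 0: "co"
  Position 1: "om"
  Position 2: "me"
  Position 3: "ed"
  Position 4: "dy"
Bigrams = "co", "om", "me", "ed", "dy"


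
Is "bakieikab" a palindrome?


Word: "bakieikab"
Reversed: "bakieikab"
Forward == Backward? bakieikab == bakieikab
Palindrome = Yes


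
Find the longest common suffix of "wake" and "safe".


Word 1: "wake"
Word 2: "safe"
Comparing from end:
  Pos -1: 'e' == 'e'
  Pos -2: 'k' != 'f' (stop)
LCS = "e" (length 1)


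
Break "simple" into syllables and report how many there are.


Word: "simple"
Syllable breakdown: sim-ple
Counting: 2 parts
= 2 syllables


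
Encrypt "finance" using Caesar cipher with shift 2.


Word: "finance"
Shift: 2
Each letter → (letter + shift) mod 26:
  'f' (5) + 2 = 7 → 'h'
  'i' (8) + 2 = 10 → 'k'
  'n' (13) + 2 = 15 → 'p'
  'a' (0) + 2 = 2 → 'c'
  'n' (13) + 2 = 15 → 'p'
  'c' (2) + 2 = 4 → 'e'
  'e' (4) + 2 = 6 → 'g'
Result = "hkpcpeg"


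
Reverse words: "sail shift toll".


Original: "sail shift toll"
Words (1..n): sail | shift | toll
Reversed (n..1): toll | shift | sail
Result = "toll shift sail"


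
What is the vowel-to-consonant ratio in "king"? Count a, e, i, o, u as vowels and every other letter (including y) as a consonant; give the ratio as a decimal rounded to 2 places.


Word: "king"
Vowels (a,e,i,o,u): 1
Consonants: 3
Ratio = 1/3
= 0.33


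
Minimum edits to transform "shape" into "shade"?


Word 1: "shape" (length 5)
Word 2: "shade" (length 5)
One optimal edit sequence (insert/delete/substitute each cost 1):
  1. keep 's'
  2. keep 'h'
  3. keep 'a'
  4. substitute 'p' -> 'd'  (+1)
  5. keep 'e'
Total edit operations: 1
Edit distance = 1


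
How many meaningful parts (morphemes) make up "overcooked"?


Word: "overcooked"
Morphemes: over- | cook | -ed
Each morpheme carries meaning
= 3 morphemes


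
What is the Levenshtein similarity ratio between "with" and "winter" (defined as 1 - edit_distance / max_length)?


Word 1: "with" (length 4)
Word 2: "winter" (length 6)
One optimal edit sequence:
  1. keep 'w'
  2. keep 'i'
  3. insert 'n'  (+1)
  4. keep 't'
  5. insert 'e'  (+1)
  6. substitute 'h' -> 'r'  (+1)
Edit distance = 3
Max length = max(4, 6) = 6
Similarity = 1 - 3/6
= 0.5000


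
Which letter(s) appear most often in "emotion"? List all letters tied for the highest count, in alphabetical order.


Word: "emotion"
Letter counts:
  'e': 1
  'i': 1
  'm': 1
  'n': 1
  'o': 2
  't': 1
Maximum count = 2
Most frequent = 'o' (2 times each)


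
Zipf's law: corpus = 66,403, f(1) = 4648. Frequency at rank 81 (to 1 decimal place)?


Zipf's law: f(r) = f(1) / r
f(1) = 4648
f(81) = 4648 / 81
= 57.4 occurrences


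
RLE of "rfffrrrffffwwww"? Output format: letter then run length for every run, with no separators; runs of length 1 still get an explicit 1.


String: "rfffrrrffffwwww"
Scanning for consecutive runs:
  'r' x 1
  'f' x 3
  'r' x 3
  'f' x 4
  'w' x 4
RLE = "r1f3r3f4w4"


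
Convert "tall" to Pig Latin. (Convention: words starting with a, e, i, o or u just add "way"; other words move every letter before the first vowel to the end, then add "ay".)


Word: "tall"
Starts with consonant(s) → move to end, add 'ay'
Consonant cluster: "t"
Pig Latin = "alltay"


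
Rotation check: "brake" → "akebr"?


Word: "brake", Candidate: "akebr"
Method: check if candidate is substring of word+word
"brakebrake" contains "akebr"? Yes
Is rotation = Yes


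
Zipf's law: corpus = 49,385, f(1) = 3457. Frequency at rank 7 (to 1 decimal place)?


Zipf's law: f(r) = f(1) / r
f(1) = 3457
f(7) = 3457 / 7
= 493.9 occurrences


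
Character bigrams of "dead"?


Word: "dead" (length 4)
Number of bigrams = 4 - 2 + 1 = 3
  Position 0: "de"
  Position 1: "ea"
  Position 2: "ad"
Bigrams = "de", "ea", "ad"


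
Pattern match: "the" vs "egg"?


Pattern of "the": [0, 1, 2]
Pattern of "egg": [0, 1, 1]
Patterns do not match
Same pattern = No


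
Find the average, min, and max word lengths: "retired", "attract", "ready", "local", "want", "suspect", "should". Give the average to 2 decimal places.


Lengths: "retired"=7, "attract"=7, "ready"=5, "local"=5, "want"=4, "suspect"=7, "should"=6
Sum = 41, Count = 7
Average = 41/7 = 5.86
= avg=5.86, min=4, max=7


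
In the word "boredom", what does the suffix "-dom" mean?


Suffix: -dom
As in: boredom -> bore + -dom
Meaning = state / realm


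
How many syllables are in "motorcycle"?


Word: "motorcycle"
Syllable breakdown: mo-tor-cy-cle
Counting: 4 parts
= 4 syllables


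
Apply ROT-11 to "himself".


Word: "himself"
Shift: 11
Each letter → (letter + shift) mod 26:
  'h' (7) + 11 = 18 → 's'
  'i' (8) + 11 = 19 → 't'
  'm' (12) + 11 = 23 → 'x'
  's' (18) + 11 = 3 → 'd'
  'e' (4) + 11 = 15 → 'p'
  'l' (11) + 11 = 22 → 'w'
  'f' (5) + 11 = 16 → 'q'
Result = "stxdpwq"


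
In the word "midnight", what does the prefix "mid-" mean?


Prefix: mid-
As in: midnight -> mid- + night
Meaning = middle


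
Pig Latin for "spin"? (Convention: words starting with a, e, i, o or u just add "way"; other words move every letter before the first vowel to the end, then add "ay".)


Word: "spin"
Starts with consonant(s) → move to end, add 'ay'
Consonant cluster: "sp"
Pig Latin = "inspay"


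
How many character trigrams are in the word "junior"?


Word: "junior" (length 6)
Number of 3-grams = length - 3 + 1 = 6 - 3 + 1
= 4


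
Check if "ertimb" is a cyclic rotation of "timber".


Word: "timber", Candidate: "ertimb"
Method: check if candidate is substring of word+word
"timbertimber" contains "ertimb"? Yes
Is rotation = Yes


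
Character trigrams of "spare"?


Word: "spare" (length 5)
Number of trigrams = 5 - 3 + 1 = 3
  Position 0: "spa"
  Position 1: "par"
  Position 2: "are"
Trigrams = "spa", "par", "are"


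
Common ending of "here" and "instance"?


Word 1: "here"
Word 2: "instance"
Comparing from end:
  Pos -1: 'e' == 'e'
  Pos -2: 'r' != 'c' (stop)
LCS = "e" (length 1)


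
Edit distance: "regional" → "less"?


Word 1: "regional" (length 8)
Word 2: "less" (length 4)
One optimal edit sequence (insert/delete/substitute each cost 1):
  1. substitute 'r' -> 'l'  (+1)
  2. keep 'e'
  3. delete 'g'  (+1)
  4. delete 'i'  (+1)
  5. delete 'o'  (+1)
  6. delete 'n'  (+1)
  7. substitute 'a' -> 's'  (+1)
  8. substitute 'l' -> 's'  (+1)
Total edit operations: 7
Edit distance = 7


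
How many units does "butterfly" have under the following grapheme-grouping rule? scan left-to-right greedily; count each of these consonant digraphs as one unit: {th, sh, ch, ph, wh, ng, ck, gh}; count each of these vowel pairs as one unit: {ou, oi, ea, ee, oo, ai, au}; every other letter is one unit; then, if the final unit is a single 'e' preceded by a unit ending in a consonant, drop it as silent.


Word: "butterfly" (9 letters)
Left-to-right scan:
  [1] 'b' (letter)
  [2] 'u' (letter)
  [3] 't' (letter)
  [4] 't' (letter)
  [5] 'e' (letter)
  [6] 'r' (letter)
  [7] 'f' (letter)
  [8] 'l' (letter)
  [9] 'y' (letter)
Units from scan: 9
Sound units = 9 units


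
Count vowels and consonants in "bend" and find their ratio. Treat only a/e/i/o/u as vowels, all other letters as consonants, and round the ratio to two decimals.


Word: "bend"
Vowels (a,e,i,o,u): 1
Consonants: 3
Ratio = 1/3
= 0.33


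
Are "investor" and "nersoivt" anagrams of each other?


Word 1: "investor" → sorted: einorstv
Word 2: "nersoivt" → sorted: einorstv
Same letters? einorstv == einorstv
Anagram = Yes


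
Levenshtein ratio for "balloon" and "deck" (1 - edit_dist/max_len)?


Word 1: "balloon" (length 7)
Word 2: "deck" (length 4)
One optimal edit sequence:
  1. delete 'b'  (+1)
  2. delete 'a'  (+1)
  3. delete 'l'  (+1)
  4. substitute 'l' -> 'd'  (+1)
  5. substitute 'o' -> 'e'  (+1)
  6. substitute 'o' -> 'c'  (+1)
  7. substitute 'n' -> 'k'  (+1)
Edit distance = 7
Max length = max(7, 4) = 7
Similarity = 1 - 7/7
= 0.0000


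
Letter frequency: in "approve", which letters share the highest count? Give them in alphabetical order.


Word: "approve"
Letter counts:
  'a': 1
  'e': 1
  'o': 1
  'p': 2
  'r': 1
  'v': 1
Maximum count = 2
Most frequent = 'p' (2 times each)


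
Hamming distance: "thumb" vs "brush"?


Comparing character by character (same length = 5):
  Pos 0: 't' vs 'b' !=
  Pos 1: 'h' vs 'r' !=
  Pos 2: 'u' vs 'u' =
  Pos 3: 'm' vs 's' !=
  Pos 4: 'b' vs 'h' !=
Hamming distance = 4


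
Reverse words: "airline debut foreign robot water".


Original: "airline debut foreign robot water"
Words (1..n): airline | debut | foreign | robot | water
Reversed (n..1): water | robot | foreign | debut | airline
Result = "water robot foreign debut airline"


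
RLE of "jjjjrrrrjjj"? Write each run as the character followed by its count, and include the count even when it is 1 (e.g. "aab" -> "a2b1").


String: "jjjjrrrrjjj"
Scanning for consecutive runs:
  'j' x 4
  'r' x 4
  'j' x 3
RLE = "j4r4j3"


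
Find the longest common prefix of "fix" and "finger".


Word 1: "fix"
Word 2: "finger"
Comparing from start:
  Pos 0: 'f' == 'f'
  Pos 1: 'i' == 'i'
  Pos 2: 'x' != 'n' (stop)
LCP = "fi" (length 2)


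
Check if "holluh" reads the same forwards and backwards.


Word: "holluh"
Reversed: "hulloh"
Forward == Backward? holluh != hulloh
Palindrome = No


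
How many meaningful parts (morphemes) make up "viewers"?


Word: "viewers"
Morphemes: view | -er | -s
Each morpheme carries meaning
= 3 morphemes


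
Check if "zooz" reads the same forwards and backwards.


Word: "zooz"
Reversed: "zooz"
Forward == Backward? zooz == zooz
Palindrome = Yes


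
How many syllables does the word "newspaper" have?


Word: "newspaper"
Syllable breakdown: news-pa-per
Counting: 3 parts
= 3 syllables


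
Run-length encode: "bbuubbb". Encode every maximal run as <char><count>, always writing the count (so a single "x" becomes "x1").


String: "bbuubbb"
Scanning for consecutive runs:
  'b' x 2
  'u' x 2
  'b' x 3
RLE = "b2u2b3"


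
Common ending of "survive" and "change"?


Word 1: "survive"
Word 2: "change"
Comparing from end:
  Pos -1: 'e' == 'e'
  Pos -2: 'v' != 'g' (stop)
LCS = "e" (length 1)


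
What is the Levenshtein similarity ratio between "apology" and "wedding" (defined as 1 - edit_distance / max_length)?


Word 1: "apology" (length 7)
Word 2: "wedding" (length 7)
One optimal edit sequence:
  1. substitute 'a' -> 'w'  (+1)
  2. substitute 'p' -> 'e'  (+1)
  3. substitute 'o' -> 'd'  (+1)
  4. substitute 'l' -> 'd'  (+1)
  5. substitute 'o' -> 'i'  (+1)
  6. substitute 'g' -> 'n'  (+1)
  7. substitute 'y' -> 'g'  (+1)
Edit distance = 7
Max length = max(7, 7) = 7
Similarity = 1 - 7/7
= 0.0000


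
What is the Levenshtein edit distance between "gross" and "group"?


Word 1: "gross" (length 5)
Word 2: "group" (length 5)
One optimal edit sequence (insert/delete/substitute each cost 1):
  1. keep 'g'
  2. keep 'r'
  3. keep 'o'
  4. substitute 's' -> 'u'  (+1)
  5. substitute 's' -> 'p'  (+1)
Total edit operations: 2
Edit distance = 2


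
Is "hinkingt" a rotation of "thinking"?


Word: "thinking", Candidate: "hinkingt"
Method: check if candidate is substring of word+word
"thinkingthinking" contains "hinkingt"? Yes
Is rotation = Yes


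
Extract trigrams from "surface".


Word: "surface" (length 7)
Number of trigrams = 7 - 3 + 1 = 5
  Position 0: "sur"
  Position 1: "urf"
  Position 2: "rfa"
  Position 3: "fac"
  Position 4: "ace"
Trigrams = "sur", "urf", "rfa", "fac", "ace"


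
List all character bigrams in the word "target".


Word: "target" (length 6)
Number of bigrams = 6 - 2 + 1 = 5
  Position 0: "ta"
  Position 1: "ar"
  Position 2: "rg"
  Position 3: "ge"
  Position 4: "et"
Bigrams = "ta", "ar", "rg", "ge", "et"


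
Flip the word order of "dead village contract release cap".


Original: "dead village contract release cap"
Words (1..n): dead | village | contract | release | cap
Reversed (n..1): cap | release | contract | village | dead
Result = "cap release contract village dead"


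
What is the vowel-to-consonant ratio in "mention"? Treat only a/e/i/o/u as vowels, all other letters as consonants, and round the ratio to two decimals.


Word: "mention"
Vowels (a,e,i,o,u): 3
Consonants: 4
Ratio = 3/4
= 0.75


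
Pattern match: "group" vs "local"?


Pattern of "group": [0, 1, 2, 3, 4]
Pattern of "local": [0, 1, 2, 3, 0]
Patterns do not match
Same pattern = No


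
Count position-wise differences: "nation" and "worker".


Comparing character by character (same length = 6):
  Pos 0: 'n' vs 'w' !=
  Pos 1: 'a' vs 'o' !=
  Pos 2: 't' vs 'r' !=
  Pos 3: 'i' vs 'k' !=
  Pos 4: 'o' vs 'e' !=
  Pos 5: 'n' vs 'r' !=
Hamming distance = 6


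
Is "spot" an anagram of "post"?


Word 1: "post" → sorted: opst
Word 2: "spot" → sorted: opst
Same letters? opst == opst
Anagram = Yes


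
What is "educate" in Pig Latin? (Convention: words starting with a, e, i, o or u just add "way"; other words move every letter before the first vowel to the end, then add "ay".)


Word: "educate"
Starts with vowel → add 'way'
Pig Latin = "educateway"


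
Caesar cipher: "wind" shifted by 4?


Word: "wind"
Shift: 4
Each letter → (letter + shift) mod 26:
  'w' (22) + 4 = 0 → 'a'
  'i' (8) + 4 = 12 → 'm'
  'n' (13) + 4 = 17 → 'r'
  'd' (3) + 4 = 7 → 'h'
Result = "amrh"


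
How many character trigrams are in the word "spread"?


Word: "spread" (length 6)
Number of 3-grams = length - 3 + 1 = 6 - 3 + 1
= 4


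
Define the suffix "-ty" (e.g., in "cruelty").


Suffix: -ty
Example: cruelty (cruel + -ty)
Meaning = quality of


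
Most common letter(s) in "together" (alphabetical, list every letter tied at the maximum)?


Word: "together"
Letter counts:
  'e': 2
  'g': 1
  'h': 1
  'o': 1
  'r': 1
  't': 2
Maximum count = 2
Most frequent = 'e', 't' (2 times each)


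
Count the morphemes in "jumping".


Word: "jumping"
Morphemes: jump | -ing
Each morpheme carries meaning
= 2 morphemes


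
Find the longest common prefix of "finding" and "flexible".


Word 1: "finding"
Word 2: "flexible"
Comparing from start:
  Pos 0: 'f' == 'f'
  Pos 1: 'i' != 'l' (stop)
LCP = "f" (length 1)


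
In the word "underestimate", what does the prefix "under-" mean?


Prefix: under-
As in: underestimate -> under- + estimate
Meaning = insufficient


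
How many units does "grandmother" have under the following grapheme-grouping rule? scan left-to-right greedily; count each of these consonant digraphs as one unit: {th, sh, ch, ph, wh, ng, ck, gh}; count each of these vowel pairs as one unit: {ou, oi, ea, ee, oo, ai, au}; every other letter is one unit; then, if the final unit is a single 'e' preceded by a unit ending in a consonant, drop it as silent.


Word: "grandmother" (11 letters)
Left-to-right scan:
  [1] 'g' (letter)
  [2] 'r' (letter)
  [3] 'a' (letter)
  [4] 'n' (letter)
  [5] 'd' (letter)
  [6] 'm' (letter)
  [7] 'o' (letter)
  [8] 'th' (digraph)
  [9] 'e' (letter)
  [10] 'r' (letter)
Units from scan: 10
Sound units = 10 units


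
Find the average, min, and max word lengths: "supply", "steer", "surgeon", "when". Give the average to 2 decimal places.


Lengths: "supply"=6, "steer"=5, "surgeon"=7, "when"=4
Sum = 22, Count = 4
Average = 22/4 = 5.50
= avg=5.50, min=4, max=7


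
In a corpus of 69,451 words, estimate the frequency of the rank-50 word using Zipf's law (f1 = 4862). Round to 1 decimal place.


Zipf's law: f(r) = f(1) / r
f(1) = 4862
f(50) = 4862 / 50
= 97.2 occurrences


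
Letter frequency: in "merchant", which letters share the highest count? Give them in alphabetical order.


Word: "merchant"
Letter counts:
  'a': 1
  'c': 1
  'e': 1
  'h': 1
  'm': 1
  'n': 1
  'r': 1
  't': 1
Maximum count = 1
Most frequent = 'a', 'c', 'e', 'h', 'm', 'n', 'r', 't' (1 time each)


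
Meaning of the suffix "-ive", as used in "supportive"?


Suffix: -ive
Example: supportive = support + -ive
Meaning = tending to


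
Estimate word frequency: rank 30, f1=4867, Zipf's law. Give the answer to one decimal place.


Zipf's law: f(r) = f(1) / r
f(1) = 4867
f(30) = 4867 / 30
= 162.2 occurrences


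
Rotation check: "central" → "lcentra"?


Word: "central", Candidate: "lcentra"
Method: check if candidate is substring of word+word
"centralcentral" contains "lcentra"? Yes
Is rotation = Yes


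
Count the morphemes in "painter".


Word: "painter"
Morphemes: paint + -er
Each morpheme carries meaning
= 2 morphemes


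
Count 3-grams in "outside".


Word: "outside" (length 7)
Number of 3-grams = length - 3 + 1 = 7 - 3 + 1
= 5


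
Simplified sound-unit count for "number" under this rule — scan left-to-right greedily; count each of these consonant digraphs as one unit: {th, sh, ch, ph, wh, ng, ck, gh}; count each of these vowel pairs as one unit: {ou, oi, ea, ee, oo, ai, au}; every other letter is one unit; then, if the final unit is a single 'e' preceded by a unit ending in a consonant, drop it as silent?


Word: "number" (6 letters)
Left-to-right scan:
  [1] 'n' (letter)
  [2] 'u' (letter)
  [3] 'm' (letter)
  [4] 'b' (letter)
  [5] 'e' (letter)
  [6] 'r' (letter)
Units from scan: 6
Sound units = 6 units


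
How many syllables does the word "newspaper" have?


Word: "newspaper"
Syllable breakdown: news · pa · per
Counting: 3 parts
= 3 syllables


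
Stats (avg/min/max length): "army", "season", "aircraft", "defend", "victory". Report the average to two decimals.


Lengths: "army"=4, "season"=6, "aircraft"=8, "defend"=6, "victory"=7
Sum = 31, Count = 5
Average = 31/5 = 6.20
= avg=6.20, min=4, max=8


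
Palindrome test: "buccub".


Word: "buccub"
Reversed: "buccub"
Forward == Backward? buccub == buccub
Palindrome = Yes


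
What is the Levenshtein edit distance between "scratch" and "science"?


Word 1: "scratch" (length 7)
Word 2: "science" (length 7)
One optimal edit sequence (insert/delete/substitute each cost 1):
  1. keep 's'
  2. keep 'c'
  3. substitute 'r' -> 'i'  (+1)
  4. substitute 'a' -> 'e'  (+1)
  5. substitute 't' -> 'n'  (+1)
  6. keep 'c'
  7. substitute 'h' -> 'e'  (+1)
Total edit operations: 4
Edit distance = 4


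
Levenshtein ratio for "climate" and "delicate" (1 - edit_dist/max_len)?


Word 1: "climate" (length 7)
Word 2: "delicate" (length 8)
One optimal edit sequence:
  1. insert 'd'  (+1)
  2. substitute 'c' -> 'e'  (+1)
  3. keep 'l'
  4. keep 'i'
  5. substitute 'm' -> 'c'  (+1)
  6. keep 'a'
  7. keep 't'
  8. keep 'e'
Edit distance = 3
Max length = max(7, 8) = 8
Similarity = 1 - 3/8
= 0.6250


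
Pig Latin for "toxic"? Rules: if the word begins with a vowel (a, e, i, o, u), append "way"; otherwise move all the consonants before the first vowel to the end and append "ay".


Word: "toxic"
Starts with consonant(s) → move to end, add 'ay'
Consonant cluster: "t"
Pig Latin = "oxictay"


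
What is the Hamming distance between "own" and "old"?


Comparing character by character (same length = 3):
  Pos 0: 'o' vs 'o' =
  Pos 1: 'w' vs 'l' !=
  Pos 2: 'n' vs 'd' !=
Hamming distance = 2


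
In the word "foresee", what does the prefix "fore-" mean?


Prefix: fore-
Example: foresee (fore- + see)
Meaning = before


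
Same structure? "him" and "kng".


Pattern of "him": [0, 1, 2]
Pattern of "kng": [0, 1, 2]
Patterns match
Same pattern = Yes


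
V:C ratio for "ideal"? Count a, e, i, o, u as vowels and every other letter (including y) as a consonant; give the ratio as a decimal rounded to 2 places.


Word: "ideal"
Vowels (a,e,i,o,u): 3
Consonants: 2
Ratio = 3/2
= 1.50


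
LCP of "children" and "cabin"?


Word 1: "children"
Word 2: "cabin"
Comparing from start:
  Pos 0: 'c' == 'c'
  Pos 1: 'h' != 'a' (stop)
LCP = "c" (length 1)


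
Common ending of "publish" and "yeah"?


Word 1: "publish"
Word 2: "yeah"
Comparing from end:
  Pos -1: 'h' == 'h'
  Pos -2: 's' != 'a' (stop)
LCS = "h" (length 1)


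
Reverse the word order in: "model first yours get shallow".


Original: "model first yours get shallow"
Words (1..n): model | first | yours | get | shallow
Reversed (n..1): shallow | get | yours | first | model
Result = "shallow get yours first model"


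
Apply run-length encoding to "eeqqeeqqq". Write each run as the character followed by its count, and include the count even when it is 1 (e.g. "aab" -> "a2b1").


String: "eeqqeeqqq"
Scanning for consecutive runs:
  'e' x 2
  'q' x 2
  'e' x 2
  'q' x 3
RLE = "e2q2e2q3"


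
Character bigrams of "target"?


Word: "target" (length 6)
Number of bigrams = 6 - 2 + 1 = 5
  Position 0: "ta"
  Position 1: "ar"
  Position 2: "rg"
  Position 3: "ge"
  Position 4: "et"
Bigrams = "ta", "ar", "rg", "ge", "et"


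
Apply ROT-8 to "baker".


Word: "baker"
Shift: 8
Each letter → (letter + shift) mod 26:
  'b' (1) + 8 = 9 → 'j'
  'a' (0) + 8 = 8 → 'i'
  'k' (10) + 8 = 18 → 's'
  'e' (4) + 8 = 12 → 'm'
  'r' (17) + 8 = 25 → 'z'
Result = "jismz"


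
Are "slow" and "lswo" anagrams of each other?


Word 1: "slow" → sorted: losw
Word 2: "lswo" → sorted: losw
Same letters? losw == losw
Anagram = Yes


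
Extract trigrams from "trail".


Word: "trail" (length 5)
Number of trigrams = 5 - 3 + 1 = 3
  Position 0: "tra"
  Position 1: "rai"
  Position 2: "ail"
Trigrams = "tra", "rai", "ail"


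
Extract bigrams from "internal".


Word: "internal" (length 8)
Number of bigrams = 8 - 2 + 1 = 7
  Position 0: "in"
  Position 1: "nt"
  Position 2: "te"
  Position 3: "er"
  Position 4: "rn"
  Position 5: "na"
  Position 6: "al"
Bigrams = "in", "nt", "te", "er", "rn", "na", "al"


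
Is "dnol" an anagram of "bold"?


Word 1: "bold" → sorted: bdlo
Word 2: "dnol" → sorted: dlno
Same letters? bdlo != dlno
Anagram = No


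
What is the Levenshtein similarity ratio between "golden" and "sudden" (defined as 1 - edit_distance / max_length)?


Word 1: "golden" (length 6)
Word 2: "sudden" (length 6)
One optimal edit sequence:
  1. substitute 'g' -> 's'  (+1)
  2. substitute 'o' -> 'u'  (+1)
  3. substitute 'l' -> 'd'  (+1)
  4. keep 'd'
  5. keep 'e'
  6. keep 'n'
Edit distance = 3
Max length = max(6, 6) = 6
Similarity = 1 - 3/6
= 0.5000


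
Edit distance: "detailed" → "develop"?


Word 1: "detailed" (length 8)
Word 2: "develop" (length 7)
One optimal edit sequence (insert/delete/substitute each cost 1):
  1. keep 'd'
  2. keep 'e'
  3. delete 't'  (+1)
  4. substitute 'a' -> 'v'  (+1)
  5. substitute 'i' -> 'e'  (+1)
  6. keep 'l'
  7. substitute 'e' -> 'o'  (+1)
  8. substitute 'd' -> 'p'  (+1)
Total edit operations: 5
Edit distance = 5


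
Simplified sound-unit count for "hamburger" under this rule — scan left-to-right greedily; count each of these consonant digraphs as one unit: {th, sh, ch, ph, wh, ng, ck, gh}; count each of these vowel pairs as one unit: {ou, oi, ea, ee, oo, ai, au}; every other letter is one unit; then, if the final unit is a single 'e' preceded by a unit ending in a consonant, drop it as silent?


Word: "hamburger" (9 letters)
Left-to-right scan:
  (1) 'h' (letter)
  (2) 'a' (letter)
  (3) 'm' (letter)
  (4) 'b' (letter)
  (5) 'u' (letter)
  (6) 'r' (letter)
  (7) 'g' (letter)
  (8) 'e' (letter)
  (9) 'r' (letter)
Units from scan: 9
Sound units = 9 units


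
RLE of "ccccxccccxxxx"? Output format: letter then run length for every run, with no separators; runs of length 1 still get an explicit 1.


String: "ccccxccccxxxx"
Scanning for consecutive runs:
  'c' x 4
  'x' x 1
  'c' x 4
  'x' x 4
RLE = "c4x1c4x4"


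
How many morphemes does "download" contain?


Word: "download"
Morphemes: down- / load
Each morpheme carries meaning
= 2 morphemes


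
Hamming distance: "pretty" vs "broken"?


Comparing character by character (same length = 6):
  Pos 0: 'p' vs 'b' !=
  Pos 1: 'r' vs 'r' =
  Pos 2: 'e' vs 'o' !=
  Pos 3: 't' vs 'k' !=
  Pos 4: 't' vs 'e' !=
  Pos 5: 'y' vs 'n' !=
Hamming distance = 5


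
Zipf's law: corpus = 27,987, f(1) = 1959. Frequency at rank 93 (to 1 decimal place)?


Zipf's law: f(r) = f(1) / r
f(1) = 1959
f(93) = 1959 / 93
= 21.1 occurrences


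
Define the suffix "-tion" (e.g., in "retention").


Suffix: -tion
Example: retention = retain + -tion, with a spelling change
Meaning = act or process


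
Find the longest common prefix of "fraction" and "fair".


Word 1: "fraction"
Word 2: "fair"
Comparing from start:
  Pos 0: 'f' == 'f'
  Pos 1: 'r' != 'a' (stop)
LCP = "f" (length 1)


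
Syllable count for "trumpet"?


Word: "trumpet"
Syllable breakdown: trum · pet
Counting: 2 parts
= 2 syllables


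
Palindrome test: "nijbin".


Word: "nijbin"
Reversed: "nibjin"
Forward == Backward? nijbin != nibjin
Palindrome = No


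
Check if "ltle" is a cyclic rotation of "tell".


Word: "tell", Candidate: "ltle"
Method: check if candidate is substring of word+word
"telltell" contains "ltle"? No
Is rotation = No


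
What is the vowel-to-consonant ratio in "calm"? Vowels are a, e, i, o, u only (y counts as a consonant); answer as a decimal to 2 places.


Word: "calm"
Vowels (a,e,i,o,u): 1
Consonants: 3
Ratio = 1/3
= 0.33


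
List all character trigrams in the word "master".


Word: "master" (length 6)
Number of trigrams = 6 - 3 + 1 = 4
  Position 0: "mas"
  Position 1: "ast"
  Position 2: "ste"
  Position 3: "ter"
Trigrams = "mas", "ast", "ste", "ter"


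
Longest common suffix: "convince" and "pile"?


Word 1: "convince"
Word 2: "pile"
Comparing from end:
  Pos -1: 'e' == 'e'
  Pos -2: 'c' != 'l' (stop)
LCS = "e" (length 1)


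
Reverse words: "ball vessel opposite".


Original: "ball vessel opposite"
Words (1..n): ball | vessel | opposite
Reversed (n..1): opposite | vessel | ball
Result = "opposite vessel ball"


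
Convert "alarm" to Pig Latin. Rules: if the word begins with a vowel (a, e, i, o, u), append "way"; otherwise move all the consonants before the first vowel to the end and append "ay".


Word: "alarm"
Starts with vowel → add 'way'
Pig Latin = "alarmway"


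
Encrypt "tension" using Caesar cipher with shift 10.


Word: "tension"
Shift: 10
Each letter → (letter + shift) mod 26:
  't' (19) + 10 = 3 → 'd'
  'e' (4) + 10 = 14 → 'o'
  'n' (13) + 10 = 23 → 'x'
  's' (18) + 10 = 2 → 'c'
  'i' (8) + 10 = 18 → 's'
  'o' (14) + 10 = 24 → 'y'
  'n' (13) + 10 = 23 → 'x'
Result = "doxcsyx"


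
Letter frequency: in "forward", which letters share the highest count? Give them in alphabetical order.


Word: "forward"
Letter counts:
  'a': 1
  'd': 1
  'f': 1
  'o': 1
  'r': 2
  'w': 1
Maximum count = 2
Most frequent = 'r' (2 times each)


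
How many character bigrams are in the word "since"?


Word: "since" (length 5)
Number of 2-grams = length - 2 + 1 = 5 - 2 + 1
= 4


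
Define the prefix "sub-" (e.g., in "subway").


Prefix: sub-
Example: subway = sub- + way
Meaning = under / below


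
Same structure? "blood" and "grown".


Pattern of "blood": [0, 1, 2, 2, 3]
Pattern of "grown": [0, 1, 2, 3, 4]
Patterns do not match
Same pattern = No


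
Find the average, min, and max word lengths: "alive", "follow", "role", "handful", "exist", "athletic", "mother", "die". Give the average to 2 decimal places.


Lengths: "alive"=5, "follow"=6, "role"=4, "handful"=7, "exist"=5, "athletic"=8, "mother"=6, "die"=3
Sum = 44, Count = 8
Average = 44/8 = 5.50
= avg=5.50, min=3, max=8


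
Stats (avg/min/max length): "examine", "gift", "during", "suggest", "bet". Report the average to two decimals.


Lengths: "examine"=7, "gift"=4, "during"=6, "suggest"=7, "bet"=3
Sum = 27, Count = 5
Average = 27/5 = 5.40
= avg=5.40, min=3, max=7


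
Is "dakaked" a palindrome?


Word: "dakaked"
Reversed: "dekakad"
Forward == Backward? dakaked != dekakad
Palindrome = No


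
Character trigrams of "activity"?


Word: "activity" (length 8)
Number of trigrams = 8 - 3 + 1 = 6
  Position 0: "act"
  Position 1: "cti"
  Position 2: "tiv"
  Position 3: "ivi"
  Position 4: "vit"
  Position 5: "ity"
Trigrams = "act", "cti", "tiv", "ivi", "vit", "ity"


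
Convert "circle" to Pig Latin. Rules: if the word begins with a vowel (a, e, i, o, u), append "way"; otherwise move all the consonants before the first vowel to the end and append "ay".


Word: "circle"
Starts with consonant(s) → move to end, add 'ay'
Consonant cluster: "c"
Pig Latin = "irclecay"


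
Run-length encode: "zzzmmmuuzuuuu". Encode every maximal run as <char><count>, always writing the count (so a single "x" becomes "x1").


String: "zzzmmmuuzuuuu"
Scanning for consecutive runs:
  'z' x 3
  'm' x 3
  'u' x 2
  'z' x 1
  'u' x 4
RLE = "z3m3u2z1u4"
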